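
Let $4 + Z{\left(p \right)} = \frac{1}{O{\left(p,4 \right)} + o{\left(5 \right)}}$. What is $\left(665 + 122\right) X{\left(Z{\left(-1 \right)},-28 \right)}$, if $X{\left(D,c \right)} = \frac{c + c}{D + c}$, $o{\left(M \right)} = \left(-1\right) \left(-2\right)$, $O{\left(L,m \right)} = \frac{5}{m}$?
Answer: $\frac{143234}{103} \approx 1390.6$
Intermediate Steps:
$o{\left(M \right)} = 2$
$Z{\left(p \right)} = - \frac{48}{13}$ ($Z{\left(p \right)} = -4 + \frac{1}{\frac{5}{4} + 2} = -4 + \frac{1}{\frac{13}{4}} = -4 + \frac{4}{13} = - \frac{48}{13}$)
$X{\left(D,c \right)} = \frac{2 c}{D + c}$
$\left(665 + 122\right) X{\left(Z{\left(-1 \right)},-28 \right)} = \left(665 + 122\right) 2 \left(-28\right) \frac{1}{- \frac{48}{13} - 28} = 787 \cdot 2 \left(-28\right) \frac{1}{- \frac{412}{13}} = 787 \cdot 2 \left(-28\right) \left(- \frac{13}{412}\right) = 787 \cdot \frac{182}{103} = \frac{143234}{103}$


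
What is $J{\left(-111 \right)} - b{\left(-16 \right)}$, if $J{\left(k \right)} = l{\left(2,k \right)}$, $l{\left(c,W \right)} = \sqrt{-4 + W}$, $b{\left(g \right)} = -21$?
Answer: $21 + i \sqrt{115} \approx 21.0 + 10.724 i$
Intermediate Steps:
$J{\left(k \right)} = \sqrt{-4 + k}$
$J{\left(-111 \right)} - b{\left(-16 \right)} = \sqrt{-4 - 111} - -21 = \sqrt{-115} + 21 = i \sqrt{115} + 21 = 21 + i \sqrt{115}$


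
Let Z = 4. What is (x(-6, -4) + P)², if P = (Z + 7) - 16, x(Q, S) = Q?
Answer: 121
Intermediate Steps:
P = -5 (P = (4 + 7) - 16 = 11 - 16 = -5)
(x(-6, -4) + P)² = (-6 - 5)² = (-11)² = 121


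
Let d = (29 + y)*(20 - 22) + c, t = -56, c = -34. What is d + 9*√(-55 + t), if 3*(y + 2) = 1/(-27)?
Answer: -7126/81 + 9*I*√111 ≈ -87.975 + 94.821*I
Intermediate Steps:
y = -163/81 (y = -2 + (⅓)/(-27) = -2 + (⅓)*(-1/27) = -2 - 1/81 = -163/81 ≈ -2.0123)
d = -7126/81 (d = (29 - 163/81)*(20 - 22) - 34 = (2186/81)*(-2) - 34 = -4372/81 - 34 = -7126/81 ≈ -87.975)
d + 9*√(-55 + t) = -7126/81 + 9*√(-55 - 56) = -7126/81 + 9*√(-111) = -7126/81 + 9*(I*√111) = -7126/81 + 9*I*√111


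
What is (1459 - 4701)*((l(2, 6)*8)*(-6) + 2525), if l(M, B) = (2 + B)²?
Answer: 1773374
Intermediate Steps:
(1459 - 4701)*((l(2, 6)*8)*(-6) + 2525) = (1459 - 4701)*(((2 + 6)²*8)*(-6) + 2525) = -3242*((8²*8)*(-6) + 2525) = -3242*((64*8)*(-6) + 2525) = -3242*(512*(-6) + 2525) = -3242*(-3072 + 2525) = -3242*(-547) = 1773374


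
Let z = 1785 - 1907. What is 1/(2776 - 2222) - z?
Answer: 67589/554 ≈ 122.00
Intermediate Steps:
z = -122
1/(2776 - 2222) - z = 1/(2776 - 2222) - 1*(-122) = 1/554 + 122 = 67589/554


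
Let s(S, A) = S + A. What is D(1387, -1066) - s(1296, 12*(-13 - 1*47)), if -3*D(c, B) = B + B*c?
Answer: 1477880/3 ≈ 4.9263e+5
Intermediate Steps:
D(c, B) = -B/3 - B*c/3 (D(c, B) = -(B + B*c)/3 = -B/3 - B*c/3)
s(S, A) = A + S
D(1387, -1066) - s(1296, 12*(-13 - 1*47)) = -⅓*(-1066)*(1 + 1387) - (12*(-13 - 1*47) + 1296) = -⅓*(-1066)*1388 - (12*(-13 - 47) + 1296) = 1479608/3 - (12*(-60) + 1296) = 1479608/3 - (-720 + 1296) = 1479608/3 - 1*576 = 1479608/3 - 576 = 1477880/3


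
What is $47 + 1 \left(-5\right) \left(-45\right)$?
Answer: $272$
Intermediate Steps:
$47 + 1 \left(-5\right) \left(-45\right) = 47 - -225 = 47 + 225 = 272$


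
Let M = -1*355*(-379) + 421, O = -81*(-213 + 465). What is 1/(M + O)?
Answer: 1/114554 ≈ 8.7295e-6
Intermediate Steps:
O = -20412 (O = -81*252 = -20412)
M = 134966 (M = -355*(-379) + 421 = 134545 + 421 = 134966)
1/(M + O) = 1/(134966 - 20412) = 1/114554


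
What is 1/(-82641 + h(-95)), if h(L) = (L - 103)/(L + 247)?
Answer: -76/6280815 ≈ -1.2100e-5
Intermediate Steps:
h(L) = (-103 + L)/(247 + L)
1/(-82641 + h(-95)) = 1/(-82641 + (-103 - 95)/(247 - 95)) = 1/(-82641 - 198/152) = 1/(-82641 + (1/152)*(-198)) = 1/(-82641 - 99/76) = 1/(-6280815/76) = -76/6280815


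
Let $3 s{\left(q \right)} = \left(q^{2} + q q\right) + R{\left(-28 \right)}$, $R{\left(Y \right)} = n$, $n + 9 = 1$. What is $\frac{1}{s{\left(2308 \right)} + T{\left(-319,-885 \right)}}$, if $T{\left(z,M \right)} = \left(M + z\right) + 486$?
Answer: $\frac{1}{3550522} \approx 2.8165 \cdot 10^{-7}$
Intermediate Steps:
$n = -8$ ($n = -9 + 1 = -8$)
$R{\left(Y \right)} = -8$
$s{\left(q \right)} = - \frac{8}{3} + \frac{2 q^{2}}{3}$ ($s{\left(q \right)} = \frac{\left(q^{2} + q q\right) - 8}{3} = \frac{\left(q^{2} + q^{2}\right) - 8}{3} = \frac{2 q^{2} - 8}{3} = \frac{-8 + 2 q^{2}}{3} = - \frac{8}{3} + \frac{2 q^{2}}{3}$)
$T{\left(z,M \right)} = 486 + M + z$
$\frac{1}{s{\left(2308 \right)} + T{\left(-319,-885 \right)}} = \frac{1}{\left(- \frac{8}{3} + \frac{2 \cdot 2308^{2}}{3}\right) - 718} = \frac{1}{\left(- \frac{8}{3} + \frac{2}{3} \cdot 5326864\right) - 718} = \frac{1}{\left(- \frac{8}{3} + \frac{10653728}{3}\right) - 718} = \frac{1}{3551240 - 718} = \frac{1}{3550522}$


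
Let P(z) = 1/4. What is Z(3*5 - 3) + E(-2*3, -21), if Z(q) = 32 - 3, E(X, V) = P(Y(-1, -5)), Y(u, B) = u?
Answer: 117/4 ≈ 29.250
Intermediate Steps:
P(z) = ¼
E(X, V) = ¼
Z(q) = 29
Z(3*5 - 3) + E(-2*3, -21) = 29 + ¼ = 117/4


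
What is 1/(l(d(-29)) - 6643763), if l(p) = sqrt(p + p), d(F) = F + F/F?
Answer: -949109/6305655257175 - 2*I*sqrt(14)/44139586800225 ≈ -1.5052e-7 - 1.6954e-13*I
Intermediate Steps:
d(F) = 1 + F (d(F) = F + 1 = 1 + F)
l(p) = sqrt(2)*sqrt(p) (l(p) = sqrt(2*p) = sqrt(2)*sqrt(p))
1/(l(d(-29)) - 6643763) = 1/(sqrt(2)*sqrt(1 - 29) - 6643763) = 1/(sqrt(2)*sqrt(-28) - 6643763) = 1/(sqrt(2)*(2*I*sqrt(7)) - 6643763) = 1/(2*I*sqrt(14) - 6643763) = 1/(-6643763 + 2*I*sqrt(14))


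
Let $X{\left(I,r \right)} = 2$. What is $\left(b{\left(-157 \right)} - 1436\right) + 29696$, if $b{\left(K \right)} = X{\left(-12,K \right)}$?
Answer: $28262$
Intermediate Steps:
$b{\left(K \right)} = 2$
$\left(b{\left(-157 \right)} - 1436\right) + 29696 = \left(2 - 1436\right) + 29696 = -1434 + 29696 = 28262$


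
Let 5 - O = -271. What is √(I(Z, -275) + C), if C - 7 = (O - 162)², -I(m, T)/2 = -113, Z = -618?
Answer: √13229 ≈ 115.02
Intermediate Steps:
O = 276 (O = 5 - 1*(-271) = 5 + 271 = 276)
I(m, T) = 226 (I(m, T) = -2*(-113) = 226)
C = 13003 (C = 7 + (276 - 162)² = 7 + 114² = 7 + 12996 = 13003)
√(I(Z, -275) + C) = √(226 + 13003) = √13229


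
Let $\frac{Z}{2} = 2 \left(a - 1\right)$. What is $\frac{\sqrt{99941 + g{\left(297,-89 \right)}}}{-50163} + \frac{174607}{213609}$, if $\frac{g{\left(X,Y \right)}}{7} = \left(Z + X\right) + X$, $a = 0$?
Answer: $\frac{174607}{213609} - \frac{\sqrt{104071}}{50163} \approx 0.81098$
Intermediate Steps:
$Z = -4$ ($Z = 2 \cdot 2 \left(0 - 1\right) = 2 \cdot 2 \left(-1\right) = 2 \left(-2\right) = -4$)
$g{\left(X,Y \right)} = -28 + 14 X$ ($g{\left(X,Y \right)} = 7 \left(\left(-4 + X\right) + X\right) = 7 \left(-4 + 2 X\right) = -28 + 14 X$)
$\frac{\sqrt{99941 + g{\left(297,-89 \right)}}}{-50163} + \frac{174607}{213609} = \frac{\sqrt{99941 + \left(-28 + 14 \cdot 297\right)}}{-50163} + \frac{174607}{213609} = \sqrt{99941 + \left(-28 + 4158\right)} \left(- \frac{1}{50163}\right) + 174607 \cdot \frac{1}{213609} = \sqrt{99941 + 4130} \left(- \frac{1}{50163}\right) + \frac{174607}{213609} = \sqrt{104071} \left(- \frac{1}{50163}\right) + \frac{174607}{213609} = - \frac{\sqrt{104071}}{50163} + \frac{174607}{213609} = \frac{174607}{213609} - \frac{\sqrt{104071}}{50163}$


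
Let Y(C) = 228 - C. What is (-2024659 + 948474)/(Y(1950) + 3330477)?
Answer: -215237/665751 ≈ -0.32330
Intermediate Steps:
(-2024659 + 948474)/(Y(1950) + 3330477) = (-2024659 + 948474)/((228 - 1*1950) + 3330477) = -1076185/((228 - 1950) + 3330477) = -1076185/(-1722 + 3330477) = -1076185/3328755 = -1076185*1/3328755 = -215237/665751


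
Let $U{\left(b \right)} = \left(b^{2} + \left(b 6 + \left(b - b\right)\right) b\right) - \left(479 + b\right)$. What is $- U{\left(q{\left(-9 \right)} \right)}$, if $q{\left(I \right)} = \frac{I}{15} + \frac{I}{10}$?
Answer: $\frac{1847}{4} \approx 461.75$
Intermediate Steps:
$q{\left(I \right)} = \frac{I}{6}$ ($q{\left(I \right)} = I \frac{1}{15} + I \frac{1}{10} = \frac{I}{15} + \frac{I}{10} = \frac{I}{6}$)
$U{\left(b \right)} = -479 - b + 7 b^{2}$ ($U{\left(b \right)} = \left(b^{2} + \left(6 b + 0\right) b\right) - \left(479 + b\right) = \left(b^{2} + 6 b b\right) - \left(479 + b\right) = \left(b^{2} + 6 b^{2}\right) - \left(479 + b\right) = 7 b^{2} - \left(479 + b\right) = -479 - b + 7 b^{2}$)
$- U{\left(q{\left(-9 \right)} \right)} = - (-479 - \frac{1}{6} \left(-9\right) + 7 \left(\frac{1}{6} \left(-9\right)\right)^{2}) = - (-479 - - \frac{3}{2} + 7 \left(- \frac{3}{2}\right)^{2}) = - (-479 + \frac{3}{2} + 7 \cdot \frac{9}{4}) = - (-479 + \frac{3}{2} + \frac{63}{4}) = \left(-1\right) \left(- \frac{1847}{4}\right) = \frac{1847}{4}$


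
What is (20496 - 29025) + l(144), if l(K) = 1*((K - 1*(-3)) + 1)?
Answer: -8381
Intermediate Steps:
l(K) = 4 + K (l(K) = 1*((K + 3) + 1) = 1*((3 + K) + 1) = 1*(4 + K) = 4 + K)
(20496 - 29025) + l(144) = (20496 - 29025) + (4 + 144) = -8529 + 148 = -8381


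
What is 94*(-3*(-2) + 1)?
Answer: 658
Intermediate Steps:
94*(-3*(-2) + 1) = 94*(6 + 1) = 94*7 = 658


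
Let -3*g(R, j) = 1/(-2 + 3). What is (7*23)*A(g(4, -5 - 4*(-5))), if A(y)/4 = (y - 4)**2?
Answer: 108836/9 ≈ 12093.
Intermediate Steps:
g(R, j) = -1/3 (g(R, j) = -1/(3*(-2 + 3)) = -1/3/1 = -1/3*1 = -1/3)
A(y) = 4*(-4 + y)**2 (A(y) = 4*(y - 4)**2 = 4*(-4 + y)**2)
(7*23)*A(g(4, -5 - 4*(-5))) = (7*23)*(4*(-4 - 1/3)**2) = 161*(4*(-13/3)**2) = 161*(4*(169/9)) = 161*(676/9) = 108836/9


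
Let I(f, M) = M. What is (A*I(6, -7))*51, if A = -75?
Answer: 26775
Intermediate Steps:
(A*I(6, -7))*51 = -75*(-7)*51 = 525*51 = 26775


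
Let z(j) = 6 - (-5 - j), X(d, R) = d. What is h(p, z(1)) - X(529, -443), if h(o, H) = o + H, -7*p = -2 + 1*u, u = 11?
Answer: -3628/7 ≈ -518.29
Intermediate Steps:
z(j) = 11 + j (z(j) = 6 + (5 + j) = 11 + j)
p = -9/7 (p = -(-2 + 1*11)/7 = -(-2 + 11)/7 = -⅐*9 = -9/7 ≈ -1.2857)
h(o, H) = H + o
h(p, z(1)) - X(529, -443) = ((11 + 1) - 9/7) - 1*529 = (12 - 9/7) - 529 = 75/7 - 529 = -3628/7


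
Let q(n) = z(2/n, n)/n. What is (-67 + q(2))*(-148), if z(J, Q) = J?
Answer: 9842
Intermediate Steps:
q(n) = 2/n**2 (q(n) = (2/n)/n = 2/n**2)
(-67 + q(2))*(-148) = (-67 + 2/2**2)*(-148) = (-67 + 2*(1/4))*(-148) = (-67 + 1/2)*(-148) = -133/2*(-148) = 9842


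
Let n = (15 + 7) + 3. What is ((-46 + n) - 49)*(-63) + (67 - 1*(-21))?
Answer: 4498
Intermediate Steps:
n = 25 (n = 22 + 3 = 25)
((-46 + n) - 49)*(-63) + (67 - 1*(-21)) = ((-46 + 25) - 49)*(-63) + (67 - 1*(-21)) = (-21 - 49)*(-63) + (67 + 21) = -70*(-63) + 88 = 4410 + 88 = 4498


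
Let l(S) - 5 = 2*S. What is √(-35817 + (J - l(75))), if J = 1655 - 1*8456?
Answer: I*√42773 ≈ 206.82*I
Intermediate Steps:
l(S) = 5 + 2*S
J = -6801 (J = 1655 - 8456 = -6801)
√(-35817 + (J - l(75))) = √(-35817 + (-6801 - (5 + 2*75))) = √(-35817 + (-6801 - (5 + 150))) = √(-35817 + (-6801 - 1*155)) = √(-35817 + (-6801 - 155)) = √(-35817 - 6956) = √(-42773) = I*√42773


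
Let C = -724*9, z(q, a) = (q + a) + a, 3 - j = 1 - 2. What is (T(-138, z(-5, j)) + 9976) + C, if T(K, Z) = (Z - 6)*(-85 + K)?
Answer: 4129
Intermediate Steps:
j = 4 (j = 3 - (1 - 2) = 3 - 1*(-1) = 3 + 1 = 4)
z(q, a) = q + 2*a (z(q, a) = (a + q) + a = q + 2*a)
T(K, Z) = (-85 + K)*(-6 + Z) (T(K, Z) = (-6 + Z)*(-85 + K) = (-85 + K)*(-6 + Z))
C = -6516
(T(-138, z(-5, j)) + 9976) + C = ((510 - 85*(-5 + 2*4) - 6*(-138) - 138*(-5 + 2*4)) + 9976) - 6516 = ((510 - 85*(-5 + 8) + 828 - 138*(-5 + 8)) + 9976) - 6516 = ((510 - 85*3 + 828 - 138*3) + 9976) - 6516 = ((510 - 255 + 828 - 414) + 9976) - 6516 = (669 + 9976) - 6516 = 10645 - 6516 = 4129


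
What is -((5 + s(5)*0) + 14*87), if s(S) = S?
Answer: -1223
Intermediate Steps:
-((5 + s(5)*0) + 14*87) = -((5 + 5*0) + 14*87) = -((5 + 0) + 1218) = -(5 + 1218) = -1*1223 = -1223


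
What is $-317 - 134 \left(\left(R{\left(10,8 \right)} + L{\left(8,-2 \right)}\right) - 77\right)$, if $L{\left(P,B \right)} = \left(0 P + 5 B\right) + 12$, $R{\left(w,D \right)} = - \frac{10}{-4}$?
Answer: $9398$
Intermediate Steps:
$R{\left(w,D \right)} = \frac{5}{2}$ ($R{\left(w,D \right)} = \left(-10\right) \left(- \frac{1}{4}\right) = \frac{5}{2}$)
$L{\left(P,B \right)} = 12 + 5 B$ ($L{\left(P,B \right)} = \left(0 + 5 B\right) + 12 = 5 B + 12 = 12 + 5 B$)
$-317 - 134 \left(\left(R{\left(10,8 \right)} + L{\left(8,-2 \right)}\right) - 77\right) = -317 - 134 \left(\left(\frac{5}{2} + \left(12 + 5 \left(-2\right)\right)\right) - 77\right) = -317 - 134 \left(\left(\frac{5}{2} + \left(12 - 10\right)\right) - 77\right) = -317 - 134 \left(\left(\frac{5}{2} + 2\right) - 77\right) = -317 - 134 \left(\frac{9}{2} - 77\right) = -317 - -9715 = -317 + 9715 = 9398$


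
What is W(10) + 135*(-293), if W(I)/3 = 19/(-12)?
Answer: -158239/4 ≈ -39560.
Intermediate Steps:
W(I) = -19/4 (W(I) = 3*(19/(-12)) = 3*(19*(-1/12)) = 3*(-19/12) = -19/4)
W(10) + 135*(-293) = -19/4 + 135*(-293) = -19/4 - 39555 = -158239/4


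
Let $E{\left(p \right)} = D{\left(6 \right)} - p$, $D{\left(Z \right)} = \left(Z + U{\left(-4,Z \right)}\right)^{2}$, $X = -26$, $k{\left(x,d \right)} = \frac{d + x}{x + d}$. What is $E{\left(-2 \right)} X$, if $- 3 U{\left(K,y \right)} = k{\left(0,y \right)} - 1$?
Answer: $-988$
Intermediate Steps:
$k{\left(x,d \right)} = 1$ ($k{\left(x,d \right)} = \frac{d + x}{d + x} = 1$)
$U{\left(K,y \right)} = 0$ ($U{\left(K,y \right)} = - \frac{1 - 1}{3} = \left(- \frac{1}{3}\right) 0 = 0$)
$D{\left(Z \right)} = Z^{2}$ ($D{\left(Z \right)} = \left(Z + 0\right)^{2} = Z^{2}$)
$E{\left(p \right)} = 36 - p$ ($E{\left(p \right)} = 6^{2} - p = 36 - p$)
$E{\left(-2 \right)} X = \left(36 - -2\right) \left(-26\right) = \left(36 + 2\right) \left(-26\right) = 38 \left(-26\right) = -988$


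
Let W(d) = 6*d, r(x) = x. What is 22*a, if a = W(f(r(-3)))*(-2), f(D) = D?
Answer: 792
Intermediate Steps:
a = 36 (a = (6*(-3))*(-2) = -18*(-2) = 36)
22*a = 22*36 = 792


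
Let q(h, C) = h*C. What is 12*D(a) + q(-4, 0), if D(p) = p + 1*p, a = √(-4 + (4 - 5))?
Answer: 24*I*√5 ≈ 53.666*I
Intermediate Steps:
q(h, C) = C*h
a = I*√5 (a = √(-4 - 1) = √(-5) = I*√5 ≈ 2.2361*I)
D(p) = 2*p (D(p) = p + p = 2*p)
12*D(a) + q(-4, 0) = 12*(2*(I*√5)) + 0*(-4) = 12*(2*I*√5) + 0 = 24*I*√5 + 0 = 24*I*√5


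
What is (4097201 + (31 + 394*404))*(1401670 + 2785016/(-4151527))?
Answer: 24768327864725494192/4151527 ≈ 5.9661e+12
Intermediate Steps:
(4097201 + (31 + 394*404))*(1401670 + 2785016/(-4151527)) = (4097201 + (31 + 159176))*(1401670 + 2785016*(-1/4151527)) = (4097201 + 159207)*(1401670 - 2785016/4151527) = 4256408*(5819068065074/4151527) = 24768327864725494192/4151527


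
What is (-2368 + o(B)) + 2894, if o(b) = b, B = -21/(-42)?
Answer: 1053/2 ≈ 526.50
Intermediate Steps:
B = ½ (B = -21*(-1/42) = ½ ≈ 0.50000)
(-2368 + o(B)) + 2894 = (-2368 + ½) + 2894 = -4735/2 + 2894 = 1053/2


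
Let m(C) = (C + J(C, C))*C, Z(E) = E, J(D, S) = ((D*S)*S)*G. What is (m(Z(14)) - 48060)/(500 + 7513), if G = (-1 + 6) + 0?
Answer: 48072/2671 ≈ 17.998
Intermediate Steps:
G = 5 (G = 5 + 0 = 5)
J(D, S) = 5*D*S² (J(D, S) = ((D*S)*S)*5 = (D*S²)*5 = 5*D*S²)
m(C) = C*(C + 5*C³) (m(C) = (C + 5*C*C²)*C = (C + 5*C³)*C = C*(C + 5*C³))
(m(Z(14)) - 48060)/(500 + 7513) = ((14² + 5*14⁴) - 48060)/(500 + 7513) = ((196 + 5*38416) - 48060)/8013 = ((196 + 192080) - 48060)*(1/8013) = (192276 - 48060)*(1/8013) = 144216*(1/8013) = 48072/2671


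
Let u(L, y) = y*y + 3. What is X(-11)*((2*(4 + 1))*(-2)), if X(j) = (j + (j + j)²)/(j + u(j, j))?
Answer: -9460/113 ≈ -83.717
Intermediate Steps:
u(L, y) = 3 + y² (u(L, y) = y² + 3 = 3 + y²)
X(j) = (j + 4*j²)/(3 + j + j²) (X(j) = (j + (j + j)²)/(j + (3 + j²)) = (j + (2*j)²)/(3 + j + j²) = (j + 4*j²)/(3 + j + j²))
X(-11)*((2*(4 + 1))*(-2)) = (-11*(1 + 4*(-11))/(3 - 11 + (-11)²))*((2*(4 + 1))*(-2)) = (-11*(1 - 44)/(3 - 11 + 121))*((2*5)*(-2)) = (-11*(-43)/113)*(10*(-2)) = -11*1/113*(-43)*(-20) = (473/113)*(-20) = -9460/113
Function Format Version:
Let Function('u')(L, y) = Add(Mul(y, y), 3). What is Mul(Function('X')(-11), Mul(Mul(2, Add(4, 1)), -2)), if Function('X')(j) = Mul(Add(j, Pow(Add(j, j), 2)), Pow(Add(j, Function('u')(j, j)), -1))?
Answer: Rational(-9460, 113) ≈ -83.717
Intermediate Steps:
Function('u')(L, y) = Add(3, Pow(y, 2)) (Function('u')(L, y) = Add(Pow(y, 2), 3) = Add(3, Pow(y, 2)))
Function('X')(j) = Mul(Pow(Add(3, j, Pow(j, 2)), -1), Add(j, Mul(4, Pow(j, 2)))) (Function('X')(j) = Mul(Add(j, Pow(Add(j, j), 2)), Pow(Add(j, Add(3, Pow(j, 2))), -1)) = Mul(Add(j, Pow(Mul(2, j), 2)), Pow(Add(3, j, Pow(j, 2)), -1)) = Mul(Add(j, Mul(4, Pow(j, 2))), Pow(Add(3, j, Pow(j, 2)), -1)) = Mul(Pow(Add(3, j, Pow(j, 2)), -1), Add(j, Mul(4, Pow(j, 2)))))
Mul(Function('X')(-11), Mul(Mul(2, Add(4, 1)), -2)) = Mul(Mul(-11, Pow(Add(3, -11, Pow(-11, 2)), -1), Add(1, Mul(4, -11))), Mul(Mul(2, Add(4, 1)), -2)) = Mul(Mul(-11, Pow(Add(3, -11, 121), -1), Add(1, -44)), Mul(Mul(2, 5), -2)) = Mul(Mul(-11, Pow(113, -1), -43), Mul(10, -2)) = Mul(Mul(-11, Rational(1, 113), -43), -20) = Mul(Rational(473, 113), -20) = Rational(-9460, 113)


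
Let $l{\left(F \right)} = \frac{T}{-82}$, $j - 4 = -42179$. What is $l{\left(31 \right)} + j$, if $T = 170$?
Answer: $- \frac{1729260}{41} \approx -42177.0$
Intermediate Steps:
$j = -42175$ ($j = 4 - 42179 = -42175$)
$l{\left(F \right)} = - \frac{85}{41}$ ($l{\left(F \right)} = \frac{170}{-82} = 170 \left(- \frac{1}{82}\right) = - \frac{85}{41}$)
$l{\left(31 \right)} + j = - \frac{85}{41} - 42175 = - \frac{1729260}{41}$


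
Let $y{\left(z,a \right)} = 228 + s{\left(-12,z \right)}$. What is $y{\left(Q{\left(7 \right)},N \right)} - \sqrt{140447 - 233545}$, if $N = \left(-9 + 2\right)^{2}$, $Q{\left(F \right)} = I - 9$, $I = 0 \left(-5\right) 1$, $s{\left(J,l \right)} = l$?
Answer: $219 - i \sqrt{93098} \approx 219.0 - 305.12 i$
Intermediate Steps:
$I = 0$ ($I = 0 \cdot 1 = 0$)
$Q{\left(F \right)} = -9$ ($Q{\left(F \right)} = 0 - 9 = -9$)
$N = 49$ ($N = \left(-7\right)^{2} = 49$)
$y{\left(z,a \right)} = 228 + z$
$y{\left(Q{\left(7 \right)},N \right)} - \sqrt{140447 - 233545} = \left(228 - 9\right) - \sqrt{140447 - 233545} = 219 - \sqrt{-93098} = 219 - i \sqrt{93098}$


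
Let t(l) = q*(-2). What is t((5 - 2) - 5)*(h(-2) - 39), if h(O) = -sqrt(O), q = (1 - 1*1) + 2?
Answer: 156 + 4*I*sqrt(2) ≈ 156.0 + 5.6569*I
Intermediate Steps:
q = 2 (q = (1 - 1) + 2 = 0 + 2 = 2)
t(l) = -4 (t(l) = 2*(-2) = -4)
t((5 - 2) - 5)*(h(-2) - 39) = -4*(-sqrt(-2) - 39) = -4*(-I*sqrt(2) - 39) = -4*(-39 - I*sqrt(2)) = 156 + 4*I*sqrt(2)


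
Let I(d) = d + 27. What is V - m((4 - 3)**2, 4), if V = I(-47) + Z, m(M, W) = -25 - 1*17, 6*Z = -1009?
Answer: -877/6 ≈ -146.17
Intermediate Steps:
I(d) = 27 + d
Z = -1009/6 (Z = (1/6)*(-1009) = -1009/6 ≈ -168.17)
m(M, W) = -42 (m(M, W) = -25 - 17 = -42)
V = -1129/6 (V = (27 - 47) - 1009/6 = -20 - 1009/6 = -1129/6 ≈ -188.17)
V - m((4 - 3)**2, 4) = -1129/6 - 1*(-42) = -1129/6 + 42 = -877/6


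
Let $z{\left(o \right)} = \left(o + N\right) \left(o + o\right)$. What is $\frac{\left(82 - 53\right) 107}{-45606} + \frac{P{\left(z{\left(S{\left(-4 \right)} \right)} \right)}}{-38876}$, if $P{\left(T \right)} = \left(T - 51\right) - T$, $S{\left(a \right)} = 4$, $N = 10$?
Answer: $- \frac{59153161}{886489428} \approx -0.066727$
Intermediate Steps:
$z{\left(o \right)} = 2 o \left(10 + o\right)$ ($z{\left(o \right)} = \left(o + 10\right) \left(o + o\right) = \left(10 + o\right) 2 o = 2 o \left(10 + o\right)$)
$P{\left(T \right)} = -51$ ($P{\left(T \right)} = \left(T - 51\right) - T = \left(-51 + T\right) - T = -51$)
$\frac{\left(82 - 53\right) 107}{-45606} + \frac{P{\left(z{\left(S{\left(-4 \right)} \right)} \right)}}{-38876} = \frac{\left(82 - 53\right) 107}{-45606} - \frac{51}{-38876} = 29 \cdot 107 \left(- \frac{1}{45606}\right) - - \frac{51}{38876} = 3103 \left(- \frac{1}{45606}\right) + \frac{51}{38876} = - \frac{3103}{45606} + \frac{51}{38876} = - \frac{59153161}{886489428}$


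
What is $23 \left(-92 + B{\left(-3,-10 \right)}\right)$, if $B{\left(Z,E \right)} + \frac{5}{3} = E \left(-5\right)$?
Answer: $- \frac{3013}{3} \approx -1004.3$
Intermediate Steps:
$B{\left(Z,E \right)} = - \frac{5}{3} - 5 E$ ($B{\left(Z,E \right)} = - \frac{5}{3} + E \left(-5\right) = - \frac{5}{3} - 5 E$)
$23 \left(-92 + B{\left(-3,-10 \right)}\right) = 23 \left(-92 - - \frac{145}{3}\right) = 23 \left(-92 + \left(- \frac{5}{3} + 50\right)\right) = 23 \left(-92 + \frac{145}{3}\right) = 23 \left(- \frac{131}{3}\right) = - \frac{3013}{3}$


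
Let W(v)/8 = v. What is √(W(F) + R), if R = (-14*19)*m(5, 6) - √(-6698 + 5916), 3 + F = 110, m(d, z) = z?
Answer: √(-740 - I*√782) ≈ 0.5139 - 27.208*I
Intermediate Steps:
F = 107 (F = -3 + 110 = 107)
W(v) = 8*v
R = -1596 - I*√782 (R = -14*19*6 - √(-6698 + 5916) = -266*6 - √(-782) = -1596 - I*√782 ≈ -1596.0 - 27.964*I)
√(W(F) + R) = √(8*107 + (-1596 - I*√782)) = √(856 + (-1596 - I*√782)) = √(-740 - I*√782)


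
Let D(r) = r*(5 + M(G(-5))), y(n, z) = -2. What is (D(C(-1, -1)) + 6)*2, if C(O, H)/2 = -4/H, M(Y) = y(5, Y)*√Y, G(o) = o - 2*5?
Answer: 92 - 32*I*√15 ≈ 92.0 - 123.94*I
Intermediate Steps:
G(o) = -10 + o (G(o) = o - 10 = -10 + o)
M(Y) = -2*√Y
C(O, H) = -8/H (C(O, H) = 2*(-4/H) = -8/H)
D(r) = r*(5 - 2*I*√15) (D(r) = r*(5 - 2*√(-10 - 5)) = r*(5 - 2*I*√15))
(D(C(-1, -1)) + 6)*2 = ((-8/(-1))*(5 - 2*I*√15) + 6)*2 = ((-8*(-1))*(5 - 2*I*√15) + 6)*2 = (8*(5 - 2*I*√15) + 6)*2 = ((40 - 16*I*√15) + 6)*2 = (46 - 16*I*√15)*2 = 92 - 32*I*√15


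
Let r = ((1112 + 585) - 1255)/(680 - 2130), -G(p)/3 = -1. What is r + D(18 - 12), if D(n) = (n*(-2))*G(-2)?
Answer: -26321/725 ≈ -36.305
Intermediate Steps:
G(p) = 3 (G(p) = -3*(-1) = 3)
r = -221/725 (r = (1697 - 1255)/(-1450) = 442*(-1/1450) = -221/725 ≈ -0.30483)
D(n) = -6*n (D(n) = (n*(-2))*3 = -2*n*3 = -6*n)
r + D(18 - 12) = -221/725 - 6*(18 - 12) = -221/725 - 6*6 = -221/725 - 36 = -26321/725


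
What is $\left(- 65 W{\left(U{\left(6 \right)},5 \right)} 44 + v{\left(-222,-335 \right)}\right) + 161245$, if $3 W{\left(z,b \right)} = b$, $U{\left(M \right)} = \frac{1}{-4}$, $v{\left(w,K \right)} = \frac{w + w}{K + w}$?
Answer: $\frac{261476627}{1671} \approx 1.5648 \cdot 10^{5}$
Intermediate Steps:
$v{\left(w,K \right)} = \frac{2 w}{K + w}$
$U{\left(M \right)} = - \frac{1}{4}$
$W{\left(z,b \right)} = \frac{b}{3}$
$\left(- 65 W{\left(U{\left(6 \right)},5 \right)} 44 + v{\left(-222,-335 \right)}\right) + 161245 = \left(- 65 \cdot \frac{1}{3} \cdot 5 \cdot 44 + 2 \left(-222\right) \frac{1}{-335 - 222}\right) + 161245 = \left(\left(-65\right) \frac{5}{3} \cdot 44 + 2 \left(-222\right) \frac{1}{-557}\right) + 161245 = \left(\left(- \frac{325}{3}\right) 44 + 2 \left(-222\right) \left(- \frac{1}{557}\right)\right) + 161245 = \left(- \frac{14300}{3} + \frac{444}{557}\right) + 161245 = - \frac{7963768}{1671} + 161245 = \frac{261476627}{1671}$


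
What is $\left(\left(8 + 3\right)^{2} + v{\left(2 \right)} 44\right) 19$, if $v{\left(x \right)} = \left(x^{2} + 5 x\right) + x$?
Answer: $15675$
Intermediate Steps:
$v{\left(x \right)} = x^{2} + 6 x$
$\left(\left(8 + 3\right)^{2} + v{\left(2 \right)} 44\right) 19 = \left(\left(8 + 3\right)^{2} + 2 \left(6 + 2\right) 44\right) 19 = \left(11^{2} + 2 \cdot 8 \cdot 44\right) 19 = \left(121 + 16 \cdot 44\right) 19 = \left(121 + 704\right) 19 = 825 \cdot 19 = 15675$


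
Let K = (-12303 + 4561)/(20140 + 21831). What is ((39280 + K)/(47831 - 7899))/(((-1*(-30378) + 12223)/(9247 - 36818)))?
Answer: -22726956413899/35699339196586 ≈ -0.63662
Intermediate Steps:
K = -7742/41971 ≈ -0.18446
((39280 + K)/(47831 - 7899))/(((-1*(-30378) + 12223)/(9247 - 36818))) = ((39280 - 7742/41971)/(47831 - 7899))/(((-1*(-30378) + 12223)/(9247 - 36818))) = ((1648613138/41971)/39932)/(((30378 + 12223)/(-27571))) = ((1648613138/41971)*(1/39932))/((42601*(-1/27571))) = 824306569/(837992986*(-42601/27571)) = (824306569/837992986)*(-27571/42601) = -22726956413899/35699339196586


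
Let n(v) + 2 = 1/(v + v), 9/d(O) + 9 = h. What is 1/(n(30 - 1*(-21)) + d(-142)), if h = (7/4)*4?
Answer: -51/331 ≈ -0.15408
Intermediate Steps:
h = 7 (h = (7*(¼))*4 = (7/4)*4 = 7)
d(O) = -9/2 (d(O) = 9/(-9 + 7) = 9/(-2) = 9*(-½) = -9/2)
n(v) = -2 + 1/(2*v) (n(v) = -2 + 1/(v + v) = -2 + 1/(2*v))
1/(n(30 - 1*(-21)) + d(-142)) = 1/((-2 + 1/(2*(30 - 1*(-21)))) - 9/2) = 1/((-2 + 1/(2*(30 + 21))) - 9/2) = 1/((-2 + (½)/51) - 9/2) = 1/((-2 + (½)*(1/51)) - 9/2) = 1/((-2 + 1/102) - 9/2) = 1/(-203/102 - 9/2) = 1/(-331/51) = -51/331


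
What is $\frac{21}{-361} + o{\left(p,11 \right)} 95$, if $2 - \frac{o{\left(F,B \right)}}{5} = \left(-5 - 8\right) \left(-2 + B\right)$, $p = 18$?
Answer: $\frac{20405504}{361} \approx 56525.0$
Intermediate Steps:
$o{\left(F,B \right)} = -120 + 65 B$ ($o{\left(F,B \right)} = 10 - 5 \left(-5 - 8\right) \left(-2 + B\right) = 10 - 5 \left(- 13 \left(-2 + B\right)\right) = 10 - 5 \left(26 - 13 B\right) = 10 + \left(-130 + 65 B\right) = -120 + 65 B$)
$\frac{21}{-361} + o{\left(p,11 \right)} 95 = \frac{21}{-361} + \left(-120 + 65 \cdot 11\right) 95 = 21 \left(- \frac{1}{361}\right) + \left(-120 + 715\right) 95 = - \frac{21}{361} + 595 \cdot 95 = - \frac{21}{361} + 56525 = \frac{20405504}{361}$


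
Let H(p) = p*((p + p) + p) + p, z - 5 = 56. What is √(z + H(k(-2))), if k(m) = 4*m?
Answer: 7*√5 ≈ 15.652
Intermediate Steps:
z = 61 (z = 5 + 56 = 61)
H(p) = p + 3*p² (H(p) = p*(2*p + p) + p = p*(3*p) + p = 3*p² + p = p + 3*p²)
√(z + H(k(-2))) = √(61 + (4*(-2))*(1 + 3*(4*(-2)))) = √(61 - 8*(1 + 3*(-8))) = √(61 - 8*(1 - 24)) = √(61 - 8*(-23)) = √(61 + 184) = √245 = 7*√5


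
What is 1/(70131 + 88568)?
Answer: 1/158699 ≈ 6.3012e-6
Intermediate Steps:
1/(70131 + 88568) = 1/158699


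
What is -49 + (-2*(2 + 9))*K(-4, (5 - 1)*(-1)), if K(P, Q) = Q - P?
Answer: -49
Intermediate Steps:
-49 + (-2*(2 + 9))*K(-4, (5 - 1)*(-1)) = -49 + (-2*(2 + 9))*((5 - 1)*(-1) - 1*(-4)) = -49 + (-2*11)*(4*(-1) + 4) = -49 - 22*(-4 + 4) = -49 - 22*0 = -49 + 0 = -49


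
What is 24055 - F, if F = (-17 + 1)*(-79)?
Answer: 22791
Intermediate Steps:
F = 1264 (F = -16*(-79) = 1264)
24055 - F = 24055 - 1*1264 = 24055 - 1264 = 22791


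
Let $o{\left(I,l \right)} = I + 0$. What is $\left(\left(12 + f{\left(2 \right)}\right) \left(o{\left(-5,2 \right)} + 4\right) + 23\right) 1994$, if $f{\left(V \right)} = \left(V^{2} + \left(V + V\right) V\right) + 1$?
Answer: $-3988$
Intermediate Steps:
$o{\left(I,l \right)} = I$
$f{\left(V \right)} = 1 + 3 V^{2}$ ($f{\left(V \right)} = \left(V^{2} + 2 V V\right) + 1 = \left(V^{2} + 2 V^{2}\right) + 1 = 3 V^{2} + 1 = 1 + 3 V^{2}$)
$\left(\left(12 + f{\left(2 \right)}\right) \left(o{\left(-5,2 \right)} + 4\right) + 23\right) 1994 = \left(\left(12 + \left(1 + 3 \cdot 2^{2}\right)\right) \left(-5 + 4\right) + 23\right) 1994 = \left(\left(12 + \left(1 + 3 \cdot 4\right)\right) \left(-1\right) + 23\right) 1994 = \left(\left(12 + \left(1 + 12\right)\right) \left(-1\right) + 23\right) 1994 = \left(\left(12 + 13\right) \left(-1\right) + 23\right) 1994 = \left(25 \left(-1\right) + 23\right) 1994 = \left(-25 + 23\right) 1994 = \left(-2\right) 1994 = -3988$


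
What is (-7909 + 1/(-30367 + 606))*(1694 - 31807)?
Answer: 7087990411750/29761 ≈ 2.3816e+8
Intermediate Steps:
(-7909 + 1/(-30367 + 606))*(1694 - 31807) = (-7909 + 1/(-29761))*(-30113) = (-7909 - 1/29761)*(-30113) = -235379750/29761*(-30113) = 7087990411750/29761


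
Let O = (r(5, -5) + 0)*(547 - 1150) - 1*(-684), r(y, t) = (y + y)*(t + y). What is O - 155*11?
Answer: -1021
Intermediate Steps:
r(y, t) = 2*y*(t + y) (r(y, t) = (2*y)*(t + y) = 2*y*(t + y))
O = 684 (O = (2*5*(-5 + 5) + 0)*(547 - 1150) - 1*(-684) = (2*5*0 + 0)*(-603) + 684 = (0 + 0)*(-603) + 684 = 0*(-603) + 684 = 0 + 684 = 684)
O - 155*11 = 684 - 155*11 = 684 - 1*1705 = 684 - 1705 = -1021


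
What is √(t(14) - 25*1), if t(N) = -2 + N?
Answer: I*√13 ≈ 3.6056*I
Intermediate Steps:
√(t(14) - 25*1) = √((-2 + 14) - 25*1) = √(12 - 25) = √(-13) = I*√13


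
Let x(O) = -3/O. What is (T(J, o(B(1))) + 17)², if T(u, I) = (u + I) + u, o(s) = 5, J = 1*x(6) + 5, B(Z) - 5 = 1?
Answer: 961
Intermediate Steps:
B(Z) = 6 (B(Z) = 5 + 1 = 6)
J = 9/2 (J = 1*(-3/6) + 5 = 1*(-3*⅙) + 5 = 1*(-½) + 5 = -½ + 5 = 9/2 ≈ 4.5000)
T(u, I) = I + 2*u (T(u, I) = (I + u) + u = I + 2*u)
(T(J, o(B(1))) + 17)² = ((5 + 2*(9/2)) + 17)² = ((5 + 9) + 17)² = (14 + 17)² = 31² = 961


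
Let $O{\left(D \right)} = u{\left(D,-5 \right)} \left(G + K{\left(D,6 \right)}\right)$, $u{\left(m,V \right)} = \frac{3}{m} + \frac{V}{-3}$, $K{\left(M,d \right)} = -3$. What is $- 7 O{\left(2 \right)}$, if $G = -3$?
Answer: $133$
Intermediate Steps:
$u{\left(m,V \right)} = \frac{3}{m} - \frac{V}{3}$ ($u{\left(m,V \right)} = \frac{3}{m} + V \left(- \frac{1}{3}\right) = \frac{3}{m} - \frac{V}{3}$)
$O{\left(D \right)} = -10 - \frac{18}{D}$ ($O{\left(D \right)} = \left(\frac{3}{D} - - \frac{5}{3}\right) \left(-3 - 3\right) = \left(\frac{3}{D} + \frac{5}{3}\right) \left(-6\right) = \left(\frac{5}{3} + \frac{3}{D}\right) \left(-6\right) = -10 - \frac{18}{D}$)
$- 7 O{\left(2 \right)} = - 7 \left(-10 - \frac{18}{2}\right) = - 7 \left(-10 - 9\right) = \left(-7\right) \left(-19\right) = 133$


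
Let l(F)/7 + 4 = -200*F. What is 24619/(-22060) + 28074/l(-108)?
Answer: -775597757/833713580 ≈ -0.93029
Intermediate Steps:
l(F) = -28 - 1400*F (l(F) = -28 + 7*(-200*F) = -28 - 1400*F)
24619/(-22060) + 28074/l(-108) = 24619/(-22060) + 28074/(-28 - 1400*(-108)) = 24619*(-1/22060) + 28074/(-28 + 151200) = -24619/22060 + 28074/151172 = -24619/22060 + 28074*(1/151172) = -24619/22060 + 14037/75586 = -775597757/833713580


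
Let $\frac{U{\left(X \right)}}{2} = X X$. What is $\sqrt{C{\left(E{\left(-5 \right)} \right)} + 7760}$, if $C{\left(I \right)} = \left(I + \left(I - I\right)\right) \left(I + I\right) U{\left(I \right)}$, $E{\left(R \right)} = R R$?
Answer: $2 \sqrt{392565} \approx 1253.1$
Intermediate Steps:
$E{\left(R \right)} = R^{2}$
$U{\left(X \right)} = 2 X^{2}$ ($U{\left(X \right)} = 2 X X = 2 X^{2}$)
$C{\left(I \right)} = 4 I^{4}$ ($C{\left(I \right)} = \left(I + \left(I - I\right)\right) \left(I + I\right) 2 I^{2} = \left(I + 0\right) 2 I 2 I^{2} = I 2 I 2 I^{2} = 2 I^{2} \cdot 2 I^{2} = 4 I^{4}$)
$\sqrt{C{\left(E{\left(-5 \right)} \right)} + 7760} = \sqrt{4 \left(\left(-5\right)^{2}\right)^{4} + 7760} = \sqrt{4 \cdot 25^{4} + 7760} = \sqrt{4 \cdot 390625 + 7760} = \sqrt{1562500 + 7760} = \sqrt{1570260} = 2 \sqrt{392565}$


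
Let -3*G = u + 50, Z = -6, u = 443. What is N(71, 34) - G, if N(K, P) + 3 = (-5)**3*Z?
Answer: 2734/3 ≈ 911.33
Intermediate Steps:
N(K, P) = 747 (N(K, P) = -3 + (-5)**3*(-6) = -3 - 125*(-6) = -3 + 750 = 747)
G = -493/3 (G = -(443 + 50)/3 = -1/3*493 = -493/3 ≈ -164.33)
N(71, 34) - G = 747 - 1*(-493/3) = 747 + 493/3 = 2734/3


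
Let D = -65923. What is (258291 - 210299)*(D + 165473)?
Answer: 4777603600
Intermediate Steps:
(258291 - 210299)*(D + 165473) = (258291 - 210299)*(-65923 + 165473) = 47992*99550 = 4777603600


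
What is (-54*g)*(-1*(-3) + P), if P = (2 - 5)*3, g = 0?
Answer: 0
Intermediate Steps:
P = -9 (P = -3*3 = -9)
(-54*g)*(-1*(-3) + P) = (-54*0)*(-1*(-3) - 9) = (-9*0)*(3 - 9) = 0*(-6) = 0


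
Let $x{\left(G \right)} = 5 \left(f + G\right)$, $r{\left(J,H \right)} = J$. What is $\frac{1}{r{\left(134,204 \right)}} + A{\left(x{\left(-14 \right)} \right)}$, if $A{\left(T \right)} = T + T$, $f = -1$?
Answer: $- \frac{20099}{134} \approx -149.99$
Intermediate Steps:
$x{\left(G \right)} = -5 + 5 G$ ($x{\left(G \right)} = 5 \left(-1 + G\right) = -5 + 5 G$)
$A{\left(T \right)} = 2 T$
$\frac{1}{r{\left(134,204 \right)}} + A{\left(x{\left(-14 \right)} \right)} = \frac{1}{134} + 2 \left(-5 + 5 \left(-14\right)\right) = \frac{1}{134} + 2 \left(-5 - 70\right) = \frac{1}{134} + 2 \left(-75\right) = \frac{1}{134} - 150 = - \frac{20099}{134}$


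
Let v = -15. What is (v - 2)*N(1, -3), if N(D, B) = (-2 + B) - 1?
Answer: 102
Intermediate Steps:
N(D, B) = -3 + B
(v - 2)*N(1, -3) = (-15 - 2)*(-3 - 3) = -17*(-6) = 102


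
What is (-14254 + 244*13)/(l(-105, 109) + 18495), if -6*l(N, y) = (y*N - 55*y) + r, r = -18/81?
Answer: -149607/288923 ≈ -0.51781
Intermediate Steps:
r = -2/9 (r = -18*1/81 = -2/9 ≈ -0.22222)
l(N, y) = 1/27 + 55*y/6 - N*y/6 (l(N, y) = -((y*N - 55*y) - 2/9)/6 = -((N*y - 55*y) - 2/9)/6 = -((-55*y + N*y) - 2/9)/6 = -(-2/9 - 55*y + N*y)/6 = 1/27 + 55*y/6 - N*y/6)
(-14254 + 244*13)/(l(-105, 109) + 18495) = (-14254 + 244*13)/((1/27 + (55/6)*109 - 1/6*(-105)*109) + 18495) = (-14254 + 3172)/((1/27 + 5995/6 + 3815/2) + 18495) = -11082/(78481/27 + 18495) = -11082/577846/27 = -11082*27/577846 = -149607/288923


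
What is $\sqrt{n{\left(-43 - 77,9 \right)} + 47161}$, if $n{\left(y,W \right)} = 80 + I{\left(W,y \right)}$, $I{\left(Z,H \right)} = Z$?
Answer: $15 \sqrt{210} \approx 217.37$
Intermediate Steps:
$n{\left(y,W \right)} = 80 + W$
$\sqrt{n{\left(-43 - 77,9 \right)} + 47161} = \sqrt{\left(80 + 9\right) + 47161} = \sqrt{89 + 47161} = \sqrt{47250} = 15 \sqrt{210}$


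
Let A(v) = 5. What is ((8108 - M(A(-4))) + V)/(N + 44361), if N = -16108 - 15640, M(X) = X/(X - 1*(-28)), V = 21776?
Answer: 986167/416229 ≈ 2.3693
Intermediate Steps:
M(X) = X/(28 + X) (M(X) = X/(X + 28) = X/(28 + X))
N = -31748
((8108 - M(A(-4))) + V)/(N + 44361) = ((8108 - 5/(28 + 5)) + 21776)/(-31748 + 44361) = ((8108 - 5/33) + 21776)/12613 = ((8108 - 5/33) + 21776)*(1/12613) = (267559/33 + 21776)*(1/12613) = (986167/33)*(1/12613) = 986167/416229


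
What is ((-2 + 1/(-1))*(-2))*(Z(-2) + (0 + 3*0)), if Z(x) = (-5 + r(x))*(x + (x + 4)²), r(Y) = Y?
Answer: -84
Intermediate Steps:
Z(x) = (-5 + x)*(x + (4 + x)²) (Z(x) = (-5 + x)*(x + (x + 4)²) = (-5 + x)*(x + (4 + x)²))
((-2 + 1/(-1))*(-2))*(Z(-2) + (0 + 3*0)) = ((-2 + 1/(-1))*(-2))*((-80 + (-2)³ - 29*(-2) + 4*(-2)²) + (0 + 3*0)) = ((-2 - 1)*(-2))*((-80 - 8 + 58 + 4*4) + (0 + 0)) = (-3*(-2))*((-80 - 8 + 58 + 16) + 0) = 6*(-14 + 0) = 6*(-14) = -84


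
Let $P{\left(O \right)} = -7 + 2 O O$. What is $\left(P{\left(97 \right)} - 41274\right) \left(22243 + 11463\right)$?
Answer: $-757137878$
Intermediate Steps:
$P{\left(O \right)} = -7 + 2 O^{2}$
$\left(P{\left(97 \right)} - 41274\right) \left(22243 + 11463\right) = \left(\left(-7 + 2 \cdot 97^{2}\right) - 41274\right) \left(22243 + 11463\right) = \left(\left(-7 + 2 \cdot 9409\right) - 41274\right) 33706 = \left(\left(-7 + 18818\right) - 41274\right) 33706 = \left(18811 - 41274\right) 33706 = \left(-22463\right) 33706 = -757137878$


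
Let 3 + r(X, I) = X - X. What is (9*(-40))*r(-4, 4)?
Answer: 1080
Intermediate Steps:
r(X, I) = -3 (r(X, I) = -3 + (X - X) = -3 + 0 = -3)
(9*(-40))*r(-4, 4) = (9*(-40))*(-3) = -360*(-3) = 1080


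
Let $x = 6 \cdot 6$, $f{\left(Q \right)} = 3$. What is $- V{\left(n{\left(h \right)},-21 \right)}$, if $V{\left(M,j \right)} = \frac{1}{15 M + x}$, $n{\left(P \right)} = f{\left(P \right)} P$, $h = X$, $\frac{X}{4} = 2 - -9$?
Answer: $- \frac{1}{2016} \approx -0.00049603$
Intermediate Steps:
$X = 44$ ($X = 4 \left(2 - -9\right) = 4 \left(2 + 9\right) = 4 \cdot 11 = 44$)
$x = 36$
$h = 44$
$n{\left(P \right)} = 3 P$
$V{\left(M,j \right)} = \frac{1}{36 + 15 M}$ ($V{\left(M,j \right)} = \frac{1}{15 M + 36} = \frac{1}{36 + 15 M}$)
$- V{\left(n{\left(h \right)},-21 \right)} = - \frac{1}{3 \left(12 + 5 \cdot 3 \cdot 44\right)} = - \frac{1}{3 \left(12 + 5 \cdot 132\right)} = - \frac{1}{3 \left(12 + 660\right)} = - \frac{1}{3 \cdot 672} = \left(-1\right) \frac{1}{2016} = - \frac{1}{2016}$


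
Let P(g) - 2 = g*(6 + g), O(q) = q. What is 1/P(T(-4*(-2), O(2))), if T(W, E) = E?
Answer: 1/18 ≈ 0.055556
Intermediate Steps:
P(g) = 2 + g*(6 + g)
1/P(T(-4*(-2), O(2))) = 1/(2 + 2² + 6*2) = 1/(2 + 4 + 12) = 1/18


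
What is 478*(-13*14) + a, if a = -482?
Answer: -87478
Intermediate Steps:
478*(-13*14) + a = 478*(-13*14) - 482 = 478*(-182) - 482 = -86996 - 482 = -87478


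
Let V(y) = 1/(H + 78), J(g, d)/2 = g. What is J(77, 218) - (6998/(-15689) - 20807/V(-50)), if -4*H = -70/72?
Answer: 3678359933117/2259216 ≈ 1.6282e+6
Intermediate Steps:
J(g, d) = 2*g
H = 35/144 (H = -(-35)/(2*72) = -¼*(-35/36) = 35/144 ≈ 0.24306)
V(y) = 144/11267 (V(y) = 1/(35/144 + 78) = 1/(11267/144) = 144/11267)
J(77, 218) - (6998/(-15689) - 20807/V(-50)) = 2*77 - (6998/(-15689) - 20807/144/11267) = 154 - (6998*(-1/15689) - 20807*11267/144) = 154 - (-6998/15689 - 234432469/144) = 154 - 1*(-3678012013853/2259216) = 154 + 3678012013853/2259216 = 3678359933117/2259216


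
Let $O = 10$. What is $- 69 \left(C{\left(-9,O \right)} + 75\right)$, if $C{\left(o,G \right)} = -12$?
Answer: $-4347$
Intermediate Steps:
$- 69 \left(C{\left(-9,O \right)} + 75\right) = - 69 \left(-12 + 75\right) = \left(-69\right) 63 = -4347$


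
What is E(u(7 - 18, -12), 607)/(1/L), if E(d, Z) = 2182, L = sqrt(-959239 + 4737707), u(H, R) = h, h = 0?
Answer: 4364*sqrt(944617) ≈ 4.2414e+6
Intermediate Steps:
u(H, R) = 0
L = 2*sqrt(944617) (L = sqrt(3778468) = 2*sqrt(944617) ≈ 1943.8)
E(u(7 - 18, -12), 607)/(1/L) = 2182/(1/(2*sqrt(944617))) = 2182/((sqrt(944617)/1889234)) = 2182*(2*sqrt(944617)) = 4364*sqrt(944617)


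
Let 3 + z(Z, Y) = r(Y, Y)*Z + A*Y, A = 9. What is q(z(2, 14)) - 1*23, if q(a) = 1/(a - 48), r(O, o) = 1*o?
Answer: -2368/103 ≈ -22.990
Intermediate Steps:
r(O, o) = o
z(Z, Y) = -3 + 9*Y + Y*Z (z(Z, Y) = -3 + (Y*Z + 9*Y) = -3 + (9*Y + Y*Z) = -3 + 9*Y + Y*Z)
q(a) = 1/(-48 + a)
q(z(2, 14)) - 1*23 = 1/(-48 + (-3 + 9*14 + 14*2)) - 1*23 = 1/(-48 + (-3 + 126 + 28)) - 23 = 1/(-48 + 151) - 23 = 1/103 - 23 = -2368/103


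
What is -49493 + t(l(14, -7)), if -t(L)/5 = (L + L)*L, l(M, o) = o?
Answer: -49983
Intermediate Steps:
t(L) = -10*L**2 (t(L) = -5*(L + L)*L = -5*2*L*L = -10*L**2)
-49493 + t(l(14, -7)) = -49493 - 10*(-7)**2 = -49493 - 10*49 = -49493 - 490 = -49983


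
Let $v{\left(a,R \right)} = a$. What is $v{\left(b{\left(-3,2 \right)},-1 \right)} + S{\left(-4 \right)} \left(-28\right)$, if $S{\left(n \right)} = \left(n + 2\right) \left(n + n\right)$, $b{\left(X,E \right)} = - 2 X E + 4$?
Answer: $-432$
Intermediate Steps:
$b{\left(X,E \right)} = 4 - 2 E X$ ($b{\left(X,E \right)} = - 2 E X + 4 = 4 - 2 E X$)
$S{\left(n \right)} = 2 n \left(2 + n\right)$ ($S{\left(n \right)} = \left(2 + n\right) 2 n = 2 n \left(2 + n\right)$)
$v{\left(b{\left(-3,2 \right)},-1 \right)} + S{\left(-4 \right)} \left(-28\right) = \left(4 - 4 \left(-3\right)\right) + 2 \left(-4\right) \left(2 - 4\right) \left(-28\right) = \left(4 + 12\right) + 2 \left(-4\right) \left(-2\right) \left(-28\right) = 16 + 16 \left(-28\right) = 16 - 448 = -432$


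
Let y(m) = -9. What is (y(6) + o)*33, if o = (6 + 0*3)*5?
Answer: 693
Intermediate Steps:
o = 30 (o = (6 + 0)*5 = 6*5 = 30)
(y(6) + o)*33 = (-9 + 30)*33 = 21*33 = 693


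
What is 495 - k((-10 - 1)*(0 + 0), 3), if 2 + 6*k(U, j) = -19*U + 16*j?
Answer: 1462/3 ≈ 487.33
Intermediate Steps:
k(U, j) = -1/3 - 19*U/6 + 8*j/3 (k(U, j) = -1/3 + (-19*U + 16*j)/6 = -1/3 + (-19*U/6 + 8*j/3) = -1/3 - 19*U/6 + 8*j/3)
495 - k((-10 - 1)*(0 + 0), 3) = 495 - (-1/3 - 19*(-10 - 1)*(0 + 0)/6 + (8/3)*3) = 495 - (-1/3 - (-209)*0/6 + 8) = 495 - (-1/3 - 19/6*0 + 8) = 495 - (-1/3 + 0 + 8) = 495 - 1*23/3 = 495 - 23/3 = 1462/3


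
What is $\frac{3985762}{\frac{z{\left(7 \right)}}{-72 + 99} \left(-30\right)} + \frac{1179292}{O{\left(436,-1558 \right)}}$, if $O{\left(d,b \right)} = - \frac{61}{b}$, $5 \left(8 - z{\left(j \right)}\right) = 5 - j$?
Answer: $\frac{25358019881}{854} \approx 2.9693 \cdot 10^{7}$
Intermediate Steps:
$z{\left(j \right)} = 7 + \frac{j}{5}$ ($z{\left(j \right)} = 8 - \frac{5 - j}{5} = 8 + \left(-1 + \frac{j}{5}\right) = 7 + \frac{j}{5}$)
$\frac{3985762}{\frac{z{\left(7 \right)}}{-72 + 99} \left(-30\right)} + \frac{1179292}{O{\left(436,-1558 \right)}} = \frac{3985762}{\frac{7 + \frac{1}{5} \cdot 7}{-72 + 99} \left(-30\right)} + \frac{1179292}{\left(-61\right) \frac{1}{-1558}} = \frac{3985762}{\frac{7 + \frac{7}{5}}{27} \left(-30\right)} + \frac{1179292}{\left(-61\right) \left(- \frac{1}{1558}\right)} = \frac{3985762}{\frac{42}{5} \cdot \frac{1}{27} \left(-30\right)} + \frac{1179292}{\frac{61}{1558}} = \frac{3985762}{\frac{14}{45} \left(-30\right)} + 1179292 \cdot \frac{1558}{61} = \frac{3985762}{- \frac{28}{3}} + \frac{1837336936}{61} = 3985762 \left(- \frac{3}{28}\right) + \frac{1837336936}{61} = - \frac{5978643}{14} + \frac{1837336936}{61} = \frac{25358019881}{854}$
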